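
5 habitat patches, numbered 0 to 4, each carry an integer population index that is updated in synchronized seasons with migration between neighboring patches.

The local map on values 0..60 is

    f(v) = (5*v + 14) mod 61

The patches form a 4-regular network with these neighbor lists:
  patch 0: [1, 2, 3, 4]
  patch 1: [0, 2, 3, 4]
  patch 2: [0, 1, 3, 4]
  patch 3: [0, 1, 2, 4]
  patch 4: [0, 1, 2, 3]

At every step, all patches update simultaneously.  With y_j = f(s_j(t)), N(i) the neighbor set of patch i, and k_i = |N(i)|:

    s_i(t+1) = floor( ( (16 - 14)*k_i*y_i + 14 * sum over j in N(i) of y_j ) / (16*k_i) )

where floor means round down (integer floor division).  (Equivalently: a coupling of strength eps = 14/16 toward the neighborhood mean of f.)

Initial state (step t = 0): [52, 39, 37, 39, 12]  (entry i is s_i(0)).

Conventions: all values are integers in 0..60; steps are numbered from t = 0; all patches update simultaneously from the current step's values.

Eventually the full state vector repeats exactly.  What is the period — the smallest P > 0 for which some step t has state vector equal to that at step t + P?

Simulating step by step:
t=0: [52, 39, 37, 39, 12]
t=1: [21, 21, 22, 21, 23]
t=2: [34, 34, 39, 34, 39]
t=3: [11, 11, 9, 11, 9]
t=4: [30, 30, 25, 30, 25]
t=5: [31, 31, 33, 31, 33]
t=6: [51, 51, 50, 51, 50]
t=7: [22, 22, 23, 22, 23]
t=8: [4, 4, 3, 4, 3]
t=9: [31, 31, 32, 31, 32]
t=10: [49, 49, 48, 49, 48]
t=11: [12, 12, 13, 12, 13]
t=12: [15, 15, 14, 15, 14]
t=13: [25, 25, 26, 25, 26]
t=14: [19, 19, 18, 19, 18]
t=15: [45, 45, 46, 45, 46]
t=16: [31, 31, 36, 31, 36]
t=17: [31, 31, 34, 31, 34]
t=18: [26, 26, 31, 26, 31]
t=19: [32, 32, 30, 32, 30]
t=20: [47, 47, 48, 47, 48]
t=21: [7, 7, 6, 7, 6]
t=22: [46, 46, 47, 46, 47]
t=23: [2, 2, 1, 2, 1]
t=24: [21, 21, 22, 21, 22]
t=25: [33, 33, 38, 33, 38]
t=26: [41, 41, 44, 41, 44]
t=27: [42, 42, 41, 42, 41]
t=28: [38, 38, 39, 38, 39]
t=29: [23, 23, 22, 23, 22]
t=30: [4, 4, 5, 4, 5]
t=31: [36, 36, 35, 36, 35]
t=32: [8, 8, 9, 8, 9]
t=33: [56, 56, 55, 56, 55]
t=34: [47, 47, 48, 47, 48]

Answer: 14
Key observation: The state at step 20, [47, 47, 48, 47, 48], reappears at step 34 — and no state repeats earlier — so the cycle the system enters has period 14.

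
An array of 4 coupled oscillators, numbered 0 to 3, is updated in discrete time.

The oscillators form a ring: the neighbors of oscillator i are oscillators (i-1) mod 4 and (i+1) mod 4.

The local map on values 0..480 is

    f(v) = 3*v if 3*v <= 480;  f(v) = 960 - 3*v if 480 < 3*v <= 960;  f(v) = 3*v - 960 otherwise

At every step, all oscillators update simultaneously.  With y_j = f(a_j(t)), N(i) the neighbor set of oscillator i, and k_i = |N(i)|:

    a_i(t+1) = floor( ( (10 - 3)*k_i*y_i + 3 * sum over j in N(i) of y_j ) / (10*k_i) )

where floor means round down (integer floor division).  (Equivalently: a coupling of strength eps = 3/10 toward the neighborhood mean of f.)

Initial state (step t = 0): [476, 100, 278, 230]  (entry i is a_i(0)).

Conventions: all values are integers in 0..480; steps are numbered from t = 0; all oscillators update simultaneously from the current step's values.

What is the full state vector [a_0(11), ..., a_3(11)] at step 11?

Simulating step by step:
t=0: [476, 100, 278, 230]
t=1: [413, 299, 173, 278]
t=2: [223, 152, 337, 196]
t=3: [327, 370, 159, 311]
t=4: [41, 179, 360, 93]
t=5: [191, 332, 189, 231]
t=6: [316, 142, 320, 303]
t=7: [79, 300, 71, 37]
t=8: [191, 109, 174, 145]
t=9: [385, 352, 420, 428]
t=10: [199, 141, 273, 301]
t=11: [326, 371, 170, 115]

Answer: [326, 371, 170, 115]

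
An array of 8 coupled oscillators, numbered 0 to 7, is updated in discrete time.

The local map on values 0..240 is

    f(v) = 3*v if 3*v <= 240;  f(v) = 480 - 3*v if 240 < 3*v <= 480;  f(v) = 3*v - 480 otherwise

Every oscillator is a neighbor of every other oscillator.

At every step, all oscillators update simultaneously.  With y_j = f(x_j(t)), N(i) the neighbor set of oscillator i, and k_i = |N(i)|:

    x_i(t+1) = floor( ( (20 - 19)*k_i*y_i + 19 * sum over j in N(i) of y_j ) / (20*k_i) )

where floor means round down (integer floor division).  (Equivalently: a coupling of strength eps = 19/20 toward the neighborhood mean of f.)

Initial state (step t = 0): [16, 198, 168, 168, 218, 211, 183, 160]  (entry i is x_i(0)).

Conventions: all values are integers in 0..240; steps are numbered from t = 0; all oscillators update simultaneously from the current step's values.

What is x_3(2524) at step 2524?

Simulating step by step:
t=0: [16, 198, 168, 168, 218, 211, 183, 160]
t=1: [78, 72, 80, 80, 67, 69, 76, 82]
t=2: [224, 225, 223, 223, 227, 226, 224, 224]
t=3: [193, 193, 193, 193, 192, 193, 193, 193]
t=4: [98, 98, 98, 98, 98, 98, 98, 98]
t=5: [186, 186, 186, 186, 186, 186, 186, 186]
t=6: [78, 78, 78, 78, 78, 78, 78, 78]
t=7: [234, 234, 234, 234, 234, 234, 234, 234]
t=8: [222, 222, 222, 222, 222, 222, 222, 222]
t=9: [186, 186, 186, 186, 186, 186, 186, 186]

Answer: x_3(2524) = 222
Key observation: The state at step 5, [186, 186, 186, 186, 186, 186, 186, 186], reappears at step 9: the system is in a cycle of period 4 from step 5 on.  Therefore the state at step 2524 equals the state at step 5 + ((2524 - 5) mod 4) = 8, which is [222, 222, 222, 222, 222, 222, 222, 222].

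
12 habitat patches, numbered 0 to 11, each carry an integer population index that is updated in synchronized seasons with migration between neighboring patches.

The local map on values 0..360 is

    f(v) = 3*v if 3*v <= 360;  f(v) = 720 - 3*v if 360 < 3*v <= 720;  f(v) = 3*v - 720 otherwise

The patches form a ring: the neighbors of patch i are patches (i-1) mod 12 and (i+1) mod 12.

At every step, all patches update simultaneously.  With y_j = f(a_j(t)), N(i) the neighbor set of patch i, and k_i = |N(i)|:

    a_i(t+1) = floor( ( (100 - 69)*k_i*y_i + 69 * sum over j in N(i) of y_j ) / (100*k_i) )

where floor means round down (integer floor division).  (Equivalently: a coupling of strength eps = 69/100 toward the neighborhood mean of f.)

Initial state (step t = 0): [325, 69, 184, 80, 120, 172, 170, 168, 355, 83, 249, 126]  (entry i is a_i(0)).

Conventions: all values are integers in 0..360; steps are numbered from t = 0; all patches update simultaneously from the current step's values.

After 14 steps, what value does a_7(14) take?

Simulating step by step:
t=0: [325, 69, 184, 80, 120, 172, 170, 168, 355, 83, 249, 126]
t=1: [268, 210, 206, 256, 264, 259, 210, 258, 267, 205, 212, 203]
t=2: [95, 92, 79, 74, 58, 73, 66, 75, 79, 89, 100, 92]
t=3: [278, 265, 245, 210, 206, 196, 214, 219, 243, 268, 280, 287]
t=4: [109, 67, 61, 68, 108, 103, 91, 49, 53, 70, 114, 124]
t=5: [290, 238, 196, 238, 277, 301, 241, 194, 172, 237, 298, 338]
t=6: [150, 99, 45, 85, 99, 96, 111, 114, 113, 133, 158, 202]
t=7: [225, 231, 232, 228, 279, 306, 320, 337, 333, 301, 226, 213]
t=8: [51, 32, 29, 59, 117, 184, 243, 269, 250, 167, 104, 55]
t=9: [137, 112, 121, 205, 227, 176, 90, 40, 114, 185, 229, 211]
t=10: [241, 333, 262, 169, 114, 166, 191, 248, 204, 180, 97, 144]
t=11: [196, 110, 190, 206, 256, 237, 130, 95, 103, 193, 251, 190]
t=12: [206, 199, 195, 99, 53, 133, 203, 308, 242, 161, 110, 103]
t=13: [180, 119, 186, 193, 262, 192, 215, 103, 154, 189, 290, 244]
t=14: [183, 228, 222, 122, 118, 93, 179, 210, 239, 188, 103, 117]

Answer: a_7(14) = 210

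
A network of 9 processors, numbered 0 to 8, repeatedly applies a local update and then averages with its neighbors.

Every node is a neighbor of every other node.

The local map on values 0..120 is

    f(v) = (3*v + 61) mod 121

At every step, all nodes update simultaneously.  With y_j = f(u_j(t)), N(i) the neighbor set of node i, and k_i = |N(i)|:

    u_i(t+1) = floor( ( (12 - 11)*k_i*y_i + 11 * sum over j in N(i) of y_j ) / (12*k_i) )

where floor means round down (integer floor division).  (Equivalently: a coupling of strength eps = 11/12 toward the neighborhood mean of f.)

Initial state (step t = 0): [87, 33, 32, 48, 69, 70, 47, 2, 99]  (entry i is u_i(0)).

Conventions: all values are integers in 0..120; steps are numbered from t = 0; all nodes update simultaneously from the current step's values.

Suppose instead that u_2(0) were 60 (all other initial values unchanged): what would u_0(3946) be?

Simulating step by step:
t=0: [87, 33, 60, 48, 69, 70, 47, 2, 99]
t=1: [71, 72, 69, 70, 72, 72, 71, 71, 69]
t=2: [31, 31, 31, 31, 31, 31, 31, 31, 31]
t=3: [33, 33, 33, 33, 33, 33, 33, 33, 33]
t=4: [39, 39, 39, 39, 39, 39, 39, 39, 39]
t=5: [57, 57, 57, 57, 57, 57, 57, 57, 57]
t=6: [111, 111, 111, 111, 111, 111, 111, 111, 111]
t=7: [31, 31, 31, 31, 31, 31, 31, 31, 31]

Answer: u_0(3946) = 111
Key observation: The state at step 2, [31, 31, 31, 31, 31, 31, 31, 31, 31], reappears at step 7: the system is in a cycle of period 5 from step 2 on.  Therefore the state at step 3946 equals the state at step 2 + ((3946 - 2) mod 5) = 6, which is [111, 111, 111, 111, 111, 111, 111, 111, 111].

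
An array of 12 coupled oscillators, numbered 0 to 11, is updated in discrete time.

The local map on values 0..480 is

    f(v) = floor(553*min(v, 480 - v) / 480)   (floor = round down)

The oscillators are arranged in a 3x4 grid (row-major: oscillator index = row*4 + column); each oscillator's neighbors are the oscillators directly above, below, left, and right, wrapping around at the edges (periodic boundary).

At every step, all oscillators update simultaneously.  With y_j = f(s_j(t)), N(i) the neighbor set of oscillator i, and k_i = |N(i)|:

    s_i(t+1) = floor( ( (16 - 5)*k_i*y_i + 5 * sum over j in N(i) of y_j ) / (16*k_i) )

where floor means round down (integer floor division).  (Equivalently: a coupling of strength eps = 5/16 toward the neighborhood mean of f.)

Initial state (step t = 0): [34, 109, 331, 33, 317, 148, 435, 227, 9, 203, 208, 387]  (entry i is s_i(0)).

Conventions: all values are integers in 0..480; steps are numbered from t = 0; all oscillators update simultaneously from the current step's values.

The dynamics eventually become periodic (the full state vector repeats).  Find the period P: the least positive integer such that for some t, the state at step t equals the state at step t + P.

Answer: 2
Key observation: The state at step 13, [255, 254, 254, 258, 257, 257, 254, 256, 260, 259, 258, 260], reappears at step 15 — and no state repeats earlier — so the cycle the system enters has period 2.

Derivation:
t=0: [34, 109, 331, 33, 317, 148, 435, 227, 9, 203, 208, 387]
t=1: [54, 133, 152, 71, 166, 163, 100, 209, 51, 202, 208, 116]
t=2: [80, 156, 166, 103, 174, 182, 144, 205, 88, 209, 215, 139]
t=3: [109, 180, 186, 134, 187, 204, 182, 212, 123, 222, 228, 164]
t=4: [141, 207, 212, 166, 206, 230, 218, 227, 158, 241, 247, 191]
t=5: [177, 237, 241, 200, 230, 259, 253, 249, 194, 263, 261, 221]
t=6: [216, 264, 268, 236, 255, 256, 261, 261, 229, 250, 254, 250]
t=7: [251, 249, 248, 265, 257, 257, 252, 254, 261, 261, 258, 263]
t=8: [260, 263, 264, 251, 256, 256, 261, 258, 253, 253, 255, 251]
t=9: [254, 251, 250, 260, 257, 257, 252, 256, 260, 259, 258, 261]
t=10: [258, 261, 262, 254, 256, 256, 260, 257, 253, 254, 255, 252]
t=11: [255, 253, 252, 258, 257, 257, 253, 256, 260, 259, 258, 261]
t=12: [258, 259, 260, 255, 256, 256, 259, 257, 253, 254, 255, 253]
t=13: [255, 254, 254, 258, 257, 257, 254, 256, 260, 259, 258, 260]
t=14: [258, 259, 259, 255, 256, 256, 259, 257, 253, 254, 255, 253]
t=15: [255, 254, 254, 258, 257, 257, 254, 256, 260, 259, 258, 260]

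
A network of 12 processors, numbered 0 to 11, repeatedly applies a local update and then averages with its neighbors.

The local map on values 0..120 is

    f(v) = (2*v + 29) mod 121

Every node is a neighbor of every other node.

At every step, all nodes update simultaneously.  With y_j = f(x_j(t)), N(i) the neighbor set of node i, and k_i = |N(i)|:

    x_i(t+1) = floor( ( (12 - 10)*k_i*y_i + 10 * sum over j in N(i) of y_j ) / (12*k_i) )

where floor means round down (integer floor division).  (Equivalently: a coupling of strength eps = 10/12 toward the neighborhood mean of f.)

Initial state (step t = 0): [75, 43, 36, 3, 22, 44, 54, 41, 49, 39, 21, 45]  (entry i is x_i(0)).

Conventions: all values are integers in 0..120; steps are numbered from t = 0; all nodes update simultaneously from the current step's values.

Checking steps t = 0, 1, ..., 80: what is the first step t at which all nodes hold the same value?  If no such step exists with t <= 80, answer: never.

Simulating step by step:
t=0: [75, 43, 36, 3, 22, 44, 54, 41, 49, 39, 21, 45]  (not all equal)
t=1: [75, 80, 79, 73, 77, 81, 71, 80, 70, 80, 76, 81]  (not all equal)
t=2: [61, 62, 62, 61, 61, 62, 60, 62, 60, 62, 61, 62]  (not all equal)
t=3: [30, 30, 30, 30, 30, 30, 30, 30, 30, 30, 30, 30]  (all equal)

Answer: 3
Key observation: Synchronization is absorbing here: once all nodes are equal they stay equal, and step 3 is the first all-equal step.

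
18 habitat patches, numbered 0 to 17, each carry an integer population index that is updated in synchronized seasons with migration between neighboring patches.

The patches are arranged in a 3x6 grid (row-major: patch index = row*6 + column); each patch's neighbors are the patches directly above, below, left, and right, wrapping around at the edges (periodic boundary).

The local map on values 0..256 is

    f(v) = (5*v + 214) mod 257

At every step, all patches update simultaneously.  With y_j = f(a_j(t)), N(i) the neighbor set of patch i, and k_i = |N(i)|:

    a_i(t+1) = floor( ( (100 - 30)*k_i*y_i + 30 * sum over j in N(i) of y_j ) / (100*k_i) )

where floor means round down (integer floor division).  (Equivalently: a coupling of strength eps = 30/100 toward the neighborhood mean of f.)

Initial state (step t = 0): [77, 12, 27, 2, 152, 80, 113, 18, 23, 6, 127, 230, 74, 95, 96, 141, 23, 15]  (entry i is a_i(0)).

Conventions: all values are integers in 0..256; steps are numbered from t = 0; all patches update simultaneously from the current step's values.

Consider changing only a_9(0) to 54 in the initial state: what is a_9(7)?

Answer: a_9(7) = 139
Key observation: This trace re-runs the system from the modified initial state.

Derivation:
t=0: [77, 12, 27, 2, 152, 80, 113, 18, 23, 54, 127, 230, 74, 95, 96, 141, 23, 15]
t=1: [74, 41, 101, 207, 177, 99, 26, 53, 91, 198, 98, 71, 71, 146, 162, 156, 84, 46]
t=2: [86, 163, 202, 205, 104, 165, 91, 198, 172, 182, 164, 87, 77, 173, 233, 213, 134, 162]
t=3: [109, 42, 163, 204, 179, 63, 147, 142, 74, 105, 46, 126, 103, 62, 106, 214, 133, 202]
t=4: [214, 147, 51, 186, 95, 55, 176, 138, 94, 211, 167, 94, 197, 64, 186, 236, 129, 168]
t=5: [227, 171, 191, 136, 156, 209, 100, 125, 171, 199, 65, 144, 147, 58, 119, 118, 86, 67]
t=6: [93, 67, 116, 129, 194, 198, 175, 87, 60, 143, 69, 150, 165, 197, 61, 58, 114, 77]
t=7: [136, 61, 25, 105, 133, 168, 80, 114, 24, 139, 70, 162, 43, 133, 36, 192, 49, 88]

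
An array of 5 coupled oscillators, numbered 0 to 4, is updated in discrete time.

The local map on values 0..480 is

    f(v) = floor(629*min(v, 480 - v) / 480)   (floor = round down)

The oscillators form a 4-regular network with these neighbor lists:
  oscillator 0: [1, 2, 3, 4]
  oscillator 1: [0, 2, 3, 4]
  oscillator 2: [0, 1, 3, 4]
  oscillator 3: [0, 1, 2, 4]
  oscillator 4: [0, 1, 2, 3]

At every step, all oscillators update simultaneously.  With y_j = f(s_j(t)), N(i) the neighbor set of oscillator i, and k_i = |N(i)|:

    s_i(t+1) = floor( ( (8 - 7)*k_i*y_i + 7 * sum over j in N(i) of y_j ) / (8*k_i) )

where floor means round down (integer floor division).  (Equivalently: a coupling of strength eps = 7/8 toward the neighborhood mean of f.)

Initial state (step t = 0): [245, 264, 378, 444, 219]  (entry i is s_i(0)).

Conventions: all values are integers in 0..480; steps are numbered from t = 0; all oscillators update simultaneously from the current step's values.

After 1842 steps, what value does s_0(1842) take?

Simulating step by step:
t=0: [245, 264, 378, 444, 219]
t=1: [202, 204, 218, 226, 204]
t=2: [276, 276, 274, 273, 276]
t=3: [268, 268, 268, 267, 268]
t=4: [277, 277, 277, 277, 277]
t=5: [266, 266, 266, 266, 266]
t=6: [280, 280, 280, 280, 280]
t=7: [262, 262, 262, 262, 262]
t=8: [285, 285, 285, 285, 285]
t=9: [255, 255, 255, 255, 255]
t=10: [294, 294, 294, 294, 294]
t=11: [243, 243, 243, 243, 243]
t=12: [310, 310, 310, 310, 310]
t=13: [222, 222, 222, 222, 222]
t=14: [290, 290, 290, 290, 290]
t=15: [248, 248, 248, 248, 248]
t=16: [304, 304, 304, 304, 304]
t=17: [230, 230, 230, 230, 230]
t=18: [301, 301, 301, 301, 301]
t=19: [234, 234, 234, 234, 234]
t=20: [306, 306, 306, 306, 306]
t=21: [228, 228, 228, 228, 228]
t=22: [298, 298, 298, 298, 298]
t=23: [238, 238, 238, 238, 238]
t=24: [311, 311, 311, 311, 311]
t=25: [221, 221, 221, 221, 221]
t=26: [289, 289, 289, 289, 289]
t=27: [250, 250, 250, 250, 250]
t=28: [301, 301, 301, 301, 301]

Answer: s_0(1842) = 298
Key observation: The state at step 18, [301, 301, 301, 301, 301], reappears at step 28: the system is in a cycle of period 10 from step 18 on.  Therefore the state at step 1842 equals the state at step 18 + ((1842 - 18) mod 10) = 22, which is [298, 298, 298, 298, 298].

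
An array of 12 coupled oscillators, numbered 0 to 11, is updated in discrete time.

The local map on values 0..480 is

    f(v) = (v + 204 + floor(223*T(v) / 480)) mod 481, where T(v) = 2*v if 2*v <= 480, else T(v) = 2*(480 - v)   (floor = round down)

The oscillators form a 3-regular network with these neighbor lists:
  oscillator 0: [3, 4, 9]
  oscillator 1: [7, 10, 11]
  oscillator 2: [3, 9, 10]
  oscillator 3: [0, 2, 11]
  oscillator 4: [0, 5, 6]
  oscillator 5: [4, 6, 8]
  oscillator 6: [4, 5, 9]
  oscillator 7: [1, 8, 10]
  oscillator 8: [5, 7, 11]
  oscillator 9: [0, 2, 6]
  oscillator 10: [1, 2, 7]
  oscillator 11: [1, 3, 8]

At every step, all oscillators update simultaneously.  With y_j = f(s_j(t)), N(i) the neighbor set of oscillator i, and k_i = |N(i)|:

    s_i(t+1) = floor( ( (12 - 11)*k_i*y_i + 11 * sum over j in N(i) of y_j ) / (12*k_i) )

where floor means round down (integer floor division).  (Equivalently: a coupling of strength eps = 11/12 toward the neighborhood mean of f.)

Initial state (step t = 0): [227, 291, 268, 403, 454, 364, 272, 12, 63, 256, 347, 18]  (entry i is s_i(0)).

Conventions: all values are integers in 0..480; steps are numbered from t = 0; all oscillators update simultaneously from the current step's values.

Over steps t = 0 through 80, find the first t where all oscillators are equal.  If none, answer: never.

Simulating step by step:
t=0: [227, 291, 268, 403, 454, 364, 272, 12, 63, 256, 347, 18]  (not all equal)
t=1: [192, 216, 191, 195, 182, 234, 193, 234, 228, 179, 200, 237]  (not all equal)
t=2: [81, 152, 91, 119, 116, 115, 104, 139, 174, 90, 132, 137]  (not all equal)
t=3: [407, 428, 419, 404, 398, 307, 409, 201, 421, 380, 303, 193]  (not all equal)
t=4: [196, 137, 194, 166, 194, 196, 194, 188, 137, 197, 170, 189]  (not all equal)
t=5: [82, 106, 67, 90, 99, 210, 100, 308, 122, 98, 202, 306]  (not all equal)
t=6: [385, 184, 297, 301, 303, 386, 312, 308, 191, 366, 293, 389]  (not all equal)
t=7: [191, 182, 190, 193, 193, 160, 193, 124, 185, 192, 155, 125]  (not all equal)
t=8: [94, 284, 71, 198, 74, 84, 74, 90, 287, 91, 187, 112]  (not all equal)
t=9: [285, 284, 201, 358, 364, 299, 362, 172, 371, 358, 283, 182]  (not all equal)
t=10: [193, 112, 185, 130, 191, 193, 192, 179, 113, 166, 123, 182]  (not all equal)
t=11: [187, 213, 293, 113, 94, 192, 77, 397, 107, 85, 210, 401]  (not all equal)
t=12: [365, 170, 295, 178, 193, 358, 287, 221, 182, 221, 169, 310]  (not all equal)
t=13: [110, 122, 96, 180, 184, 125, 149, 65, 169, 187, 122, 73]  (not all equal)
t=14: [104, 376, 213, 356, 272, 78, 185, 310, 345, 255, 390, 199]  (not all equal)
t=15: [207, 166, 187, 212, 271, 170, 229, 194, 214, 203, 174, 186]  (not all equal)
t=16: [142, 75, 99, 98, 118, 152, 121, 80, 80, 122, 72, 101]  (not all equal)
t=17: [425, 364, 391, 420, 320, 375, 307, 350, 265, 436, 364, 368]  (not all equal)
t=18: [196, 194, 196, 196, 194, 189, 194, 191, 193, 195, 194, 193]  (not all equal)
t=19: [99, 94, 99, 99, 95, 95, 94, 95, 91, 99, 96, 97]  (not all equal)
t=20: [391, 388, 392, 393, 388, 383, 388, 384, 387, 391, 388, 386]  (not all equal)
t=21: [196, 196, 196, 196, 196, 196, 196, 196, 196, 196, 196, 196]  (all equal)

Answer: 21
Key observation: Synchronization is absorbing here: once all oscillators are equal they stay equal, and step 21 is the first all-equal step.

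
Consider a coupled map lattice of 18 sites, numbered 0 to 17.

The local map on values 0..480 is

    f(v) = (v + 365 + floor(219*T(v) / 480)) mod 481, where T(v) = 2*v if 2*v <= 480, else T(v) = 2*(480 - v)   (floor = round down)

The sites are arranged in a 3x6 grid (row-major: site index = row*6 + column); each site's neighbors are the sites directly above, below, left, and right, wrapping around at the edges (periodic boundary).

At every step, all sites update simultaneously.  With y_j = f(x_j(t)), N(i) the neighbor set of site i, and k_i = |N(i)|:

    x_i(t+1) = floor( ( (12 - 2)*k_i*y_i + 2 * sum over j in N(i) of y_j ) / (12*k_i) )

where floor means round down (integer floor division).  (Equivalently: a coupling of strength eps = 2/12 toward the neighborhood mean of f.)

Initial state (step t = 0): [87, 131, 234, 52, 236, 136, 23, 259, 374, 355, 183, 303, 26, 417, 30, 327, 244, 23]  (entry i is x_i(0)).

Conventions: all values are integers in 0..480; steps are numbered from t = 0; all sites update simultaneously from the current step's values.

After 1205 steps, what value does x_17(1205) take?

Simulating step by step:
t=0: [87, 131, 234, 52, 236, 136, 23, 259, 374, 355, 183, 303, 26, 417, 30, 327, 244, 23]
t=1: [87, 156, 333, 443, 328, 167, 388, 338, 355, 352, 251, 339, 396, 353, 409, 357, 341, 392]
t=2: [87, 197, 344, 358, 344, 215, 342, 344, 352, 352, 344, 344, 343, 345, 356, 353, 350, 349]
t=3: [94, 262, 348, 352, 349, 291, 338, 348, 352, 352, 352, 349, 339, 348, 352, 352, 352, 349]
t=4: [110, 333, 351, 352, 351, 335, 339, 351, 352, 352, 352, 351, 339, 351, 352, 352, 352, 351]
t=5: [136, 340, 351, 352, 351, 340, 340, 351, 352, 352, 352, 351, 340, 351, 352, 352, 352, 351]
t=6: [178, 342, 351, 352, 351, 342, 342, 351, 352, 352, 352, 351, 342, 351, 352, 352, 352, 351]
t=7: [245, 345, 351, 352, 351, 345, 345, 351, 352, 352, 352, 351, 345, 351, 352, 352, 352, 351]
t=8: [344, 351, 352, 352, 352, 351, 351, 352, 352, 352, 352, 352, 351, 352, 352, 352, 352, 352]
t=9: [352, 352, 352, 352, 352, 352, 352, 352, 352, 352, 352, 352, 352, 352, 352, 352, 352, 352]
t=10: [352, 352, 352, 352, 352, 352, 352, 352, 352, 352, 352, 352, 352, 352, 352, 352, 352, 352]

Answer: x_17(1205) = 352
Key observation: The state at step 9, [352, 352, 352, 352, 352, 352, 352, 352, 352, 352, 352, 352, 352, 352, 352, 352, 352, 352], reappears at step 10: the system is in a cycle of period 1 from step 9 on.  Therefore the state at step 1205 equals the state at step 9 + ((1205 - 9) mod 1) = 9, which is [352, 352, 352, 352, 352, 352, 352, 352, 352, 352, 352, 352, 352, 352, 352, 352, 352, 352].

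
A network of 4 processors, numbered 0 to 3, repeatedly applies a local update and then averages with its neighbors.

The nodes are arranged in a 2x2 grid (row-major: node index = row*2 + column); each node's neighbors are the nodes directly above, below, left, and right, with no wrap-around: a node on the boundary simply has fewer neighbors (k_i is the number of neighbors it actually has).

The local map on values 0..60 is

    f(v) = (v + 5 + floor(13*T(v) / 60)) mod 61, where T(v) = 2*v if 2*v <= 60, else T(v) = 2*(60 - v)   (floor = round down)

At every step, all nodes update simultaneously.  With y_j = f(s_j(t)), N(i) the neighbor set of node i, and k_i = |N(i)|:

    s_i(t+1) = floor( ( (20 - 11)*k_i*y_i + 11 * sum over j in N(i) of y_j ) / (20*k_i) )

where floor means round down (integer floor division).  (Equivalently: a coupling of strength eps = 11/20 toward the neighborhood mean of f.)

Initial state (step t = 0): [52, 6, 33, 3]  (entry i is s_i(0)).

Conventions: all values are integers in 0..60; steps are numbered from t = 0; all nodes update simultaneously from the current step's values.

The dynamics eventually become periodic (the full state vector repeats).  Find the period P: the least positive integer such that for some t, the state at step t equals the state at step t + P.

Simulating step by step:
t=0: [52, 6, 33, 3]
t=1: [44, 24, 41, 21]
t=2: [50, 42, 49, 41]
t=3: [57, 55, 57, 55]
t=4: [1, 1, 1, 1]
t=5: [6, 6, 6, 6]
t=6: [13, 13, 13, 13]
t=7: [23, 23, 23, 23]
t=8: [37, 37, 37, 37]
t=9: [51, 51, 51, 51]
t=10: [59, 59, 59, 59]
t=11: [3, 3, 3, 3]
t=12: [9, 9, 9, 9]
t=13: [17, 17, 17, 17]
t=14: [29, 29, 29, 29]
t=15: [46, 46, 46, 46]
t=16: [57, 57, 57, 57]
t=17: [2, 2, 2, 2]
t=18: [7, 7, 7, 7]
t=19: [15, 15, 15, 15]
t=20: [26, 26, 26, 26]
t=21: [42, 42, 42, 42]
t=22: [54, 54, 54, 54]
t=23: [0, 0, 0, 0]
t=24: [5, 5, 5, 5]
t=25: [12, 12, 12, 12]
t=26: [22, 22, 22, 22]
t=27: [36, 36, 36, 36]
t=28: [51, 51, 51, 51]

Answer: 19
Key observation: The state at step 9, [51, 51, 51, 51], reappears at step 28 — and no state repeats earlier — so the cycle the system enters has period 19.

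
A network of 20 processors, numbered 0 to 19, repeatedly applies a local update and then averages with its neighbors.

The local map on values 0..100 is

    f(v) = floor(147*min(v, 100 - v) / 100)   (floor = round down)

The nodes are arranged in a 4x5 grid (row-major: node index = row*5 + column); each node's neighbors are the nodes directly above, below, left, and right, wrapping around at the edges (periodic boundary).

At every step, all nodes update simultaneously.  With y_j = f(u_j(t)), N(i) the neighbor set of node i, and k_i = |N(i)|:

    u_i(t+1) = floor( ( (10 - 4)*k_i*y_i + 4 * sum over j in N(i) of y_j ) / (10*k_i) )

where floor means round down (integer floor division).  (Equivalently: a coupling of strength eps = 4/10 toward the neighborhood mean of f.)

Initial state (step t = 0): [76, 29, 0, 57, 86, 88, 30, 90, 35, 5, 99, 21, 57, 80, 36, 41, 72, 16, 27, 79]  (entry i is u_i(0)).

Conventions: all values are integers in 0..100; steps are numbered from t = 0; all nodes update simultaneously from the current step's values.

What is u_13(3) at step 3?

Answer: u_13(3) = 64

Derivation:
t=0: [76, 29, 0, 57, 86, 88, 30, 90, 35, 5, 99, 21, 57, 80, 36, 41, 72, 16, 27, 79]
t=1: [34, 37, 14, 48, 25, 18, 36, 24, 41, 18, 16, 32, 47, 37, 37, 46, 40, 28, 37, 35]
t=2: [47, 50, 32, 59, 41, 30, 47, 41, 54, 33, 33, 48, 59, 56, 47, 58, 55, 44, 54, 51]
t=3: [65, 68, 53, 60, 60, 49, 66, 60, 63, 52, 53, 66, 61, 64, 64, 62, 66, 62, 66, 68]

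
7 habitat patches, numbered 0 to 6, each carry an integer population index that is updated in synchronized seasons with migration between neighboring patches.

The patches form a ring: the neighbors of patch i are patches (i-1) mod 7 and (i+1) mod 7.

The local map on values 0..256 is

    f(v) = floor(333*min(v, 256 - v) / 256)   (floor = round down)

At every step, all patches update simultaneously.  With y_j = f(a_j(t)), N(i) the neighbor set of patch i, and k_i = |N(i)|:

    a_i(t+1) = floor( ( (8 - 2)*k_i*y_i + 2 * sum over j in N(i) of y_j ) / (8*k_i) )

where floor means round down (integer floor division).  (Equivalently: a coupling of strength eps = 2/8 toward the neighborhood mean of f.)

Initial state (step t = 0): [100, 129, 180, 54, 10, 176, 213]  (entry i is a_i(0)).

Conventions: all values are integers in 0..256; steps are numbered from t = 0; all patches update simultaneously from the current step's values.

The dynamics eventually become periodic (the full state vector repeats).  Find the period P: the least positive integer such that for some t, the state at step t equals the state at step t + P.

Answer: 4
Key observation: The state at step 19, [135, 159, 164, 163, 150, 126, 121], reappears at step 23 — and no state repeats earlier — so the cycle the system enters has period 4.

Derivation:
t=0: [100, 129, 180, 54, 10, 176, 213]
t=1: [125, 152, 102, 66, 31, 86, 70]
t=2: [149, 138, 126, 85, 54, 99, 102]
t=3: [139, 152, 155, 111, 82, 121, 132]
t=4: [151, 136, 133, 137, 117, 151, 159]
t=5: [137, 153, 158, 154, 150, 136, 128]
t=6: [152, 134, 128, 132, 138, 154, 163]
t=7: [136, 156, 164, 160, 151, 133, 123]
t=8: [153, 131, 121, 124, 137, 156, 158]
t=9: [135, 157, 158, 159, 151, 132, 128]
t=10: [154, 131, 127, 127, 137, 158, 164]
t=11: [134, 158, 164, 163, 152, 129, 121]
t=12: [154, 129, 120, 121, 136, 160, 158]
t=13: [135, 159, 157, 156, 152, 128, 127]
t=14: [154, 130, 128, 130, 138, 162, 164]
t=15: [134, 159, 165, 162, 150, 125, 121]
t=16: [153, 129, 119, 123, 138, 158, 157]
t=17: [136, 159, 156, 157, 150, 130, 128]
t=18: [153, 130, 129, 129, 139, 160, 164]
t=19: [135, 159, 164, 163, 150, 126, 121]
t=20: [153, 129, 120, 122, 138, 159, 157]
t=21: [136, 159, 157, 157, 150, 129, 128]
t=22: [153, 130, 127, 129, 139, 161, 164]
t=23: [135, 159, 164, 163, 150, 126, 121]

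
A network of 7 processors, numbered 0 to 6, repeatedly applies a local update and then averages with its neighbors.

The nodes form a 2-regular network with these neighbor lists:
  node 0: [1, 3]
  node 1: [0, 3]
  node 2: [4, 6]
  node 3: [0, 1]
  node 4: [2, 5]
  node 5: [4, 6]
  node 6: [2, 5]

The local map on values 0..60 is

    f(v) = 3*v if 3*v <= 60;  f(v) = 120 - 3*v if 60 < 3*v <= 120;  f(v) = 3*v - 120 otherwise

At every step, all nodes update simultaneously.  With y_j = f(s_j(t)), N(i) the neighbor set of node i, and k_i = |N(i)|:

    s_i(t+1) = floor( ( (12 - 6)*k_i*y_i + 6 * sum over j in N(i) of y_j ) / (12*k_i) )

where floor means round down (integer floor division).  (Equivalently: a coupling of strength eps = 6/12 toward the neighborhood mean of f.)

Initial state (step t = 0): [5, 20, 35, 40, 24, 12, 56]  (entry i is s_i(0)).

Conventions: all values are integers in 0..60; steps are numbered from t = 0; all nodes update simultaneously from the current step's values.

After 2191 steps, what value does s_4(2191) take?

Answer: s_4(2191) = 18
Key observation: The state at step 12, [42, 43, 54, 42, 54, 54, 54], reappears at step 16: the system is in a cycle of period 4 from step 12 on.  Therefore the state at step 2191 equals the state at step 12 + ((2191 - 12) mod 4) = 15, which is [54, 55, 18, 54, 18, 18, 18].

Derivation:
t=0: [5, 20, 35, 40, 24, 12, 56]
t=1: [22, 33, 31, 18, 36, 42, 36]
t=2: [45, 37, 19, 45, 14, 9, 14]
t=3: [13, 12, 49, 13, 42, 34, 42]
t=4: [38, 37, 16, 38, 14, 12, 14]
t=5: [6, 7, 45, 6, 42, 39, 42]
t=6: [18, 19, 10, 18, 7, 4, 7]
t=7: [54, 55, 25, 54, 21, 16, 21]
t=8: [42, 43, 51, 42, 51, 52, 51]
t=9: [6, 7, 33, 6, 33, 34, 33]
t=10: [18, 19, 21, 18, 20, 19, 20]
t=11: [54, 55, 58, 54, 58, 58, 58]
t=12: [42, 43, 54, 42, 54, 54, 54]
t=13: [6, 7, 42, 6, 42, 42, 42]
t=14: [18, 19, 6, 18, 6, 6, 6]
t=15: [54, 55, 18, 54, 18, 18, 18]
t=16: [42, 43, 54, 42, 54, 54, 54]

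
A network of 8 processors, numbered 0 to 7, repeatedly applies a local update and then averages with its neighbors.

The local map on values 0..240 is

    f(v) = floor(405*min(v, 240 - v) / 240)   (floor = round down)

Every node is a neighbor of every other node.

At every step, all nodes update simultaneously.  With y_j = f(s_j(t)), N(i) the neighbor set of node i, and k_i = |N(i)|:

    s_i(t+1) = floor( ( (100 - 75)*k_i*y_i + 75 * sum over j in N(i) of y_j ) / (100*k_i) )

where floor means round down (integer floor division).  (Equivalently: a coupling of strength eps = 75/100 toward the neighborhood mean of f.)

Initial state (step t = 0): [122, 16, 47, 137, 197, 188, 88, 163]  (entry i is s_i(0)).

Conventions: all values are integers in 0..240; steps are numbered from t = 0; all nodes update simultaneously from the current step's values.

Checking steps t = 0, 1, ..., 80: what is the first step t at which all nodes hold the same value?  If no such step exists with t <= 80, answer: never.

Answer: 6
Key observation: Synchronization is absorbing here: once all nodes are equal they stay equal, and step 6 is the first all-equal step.

Derivation:
t=0: [122, 16, 47, 137, 197, 188, 88, 163]  (not all equal)
t=1: [126, 101, 109, 122, 108, 110, 119, 116]  (not all equal)
t=2: [188, 185, 187, 189, 187, 187, 189, 189]  (not all equal)
t=3: [87, 88, 88, 87, 88, 88, 87, 87]  (not all equal)
t=4: [146, 147, 147, 146, 147, 147, 146, 146]  (not all equal)
t=5: [157, 156, 156, 157, 156, 156, 157, 157]  (not all equal)
t=6: [140, 140, 140, 140, 140, 140, 140, 140]  (all equal)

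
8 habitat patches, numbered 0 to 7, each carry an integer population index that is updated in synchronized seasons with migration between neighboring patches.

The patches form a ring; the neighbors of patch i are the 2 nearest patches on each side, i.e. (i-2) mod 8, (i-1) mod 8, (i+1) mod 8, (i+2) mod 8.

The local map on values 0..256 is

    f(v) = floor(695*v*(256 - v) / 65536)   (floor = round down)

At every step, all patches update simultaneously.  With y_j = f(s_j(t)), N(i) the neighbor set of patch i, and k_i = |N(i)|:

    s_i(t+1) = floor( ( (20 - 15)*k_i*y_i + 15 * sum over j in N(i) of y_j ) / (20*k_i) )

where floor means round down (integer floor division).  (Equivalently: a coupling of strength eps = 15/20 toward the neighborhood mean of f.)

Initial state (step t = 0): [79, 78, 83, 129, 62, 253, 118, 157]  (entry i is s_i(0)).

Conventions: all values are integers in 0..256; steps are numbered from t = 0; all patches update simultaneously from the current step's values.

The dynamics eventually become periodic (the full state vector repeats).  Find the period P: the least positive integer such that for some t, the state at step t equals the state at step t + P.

Answer: 2
Key observation: The state at step 8, [162, 162, 162, 162, 162, 162, 162, 162], reappears at step 10 — and no state repeats earlier — so the cycle the system enters has period 2.

Derivation:
t=0: [79, 78, 83, 129, 62, 253, 118, 157]
t=1: [156, 156, 149, 124, 126, 121, 126, 130]
t=2: [168, 168, 169, 170, 172, 173, 171, 170]
t=3: [155, 155, 155, 154, 153, 153, 154, 154]
t=4: [166, 166, 166, 166, 166, 166, 166, 166]
t=5: [158, 158, 158, 158, 158, 158, 158, 158]
t=6: [164, 164, 164, 164, 164, 164, 164, 164]
t=7: [160, 160, 160, 160, 160, 160, 160, 160]
t=8: [162, 162, 162, 162, 162, 162, 162, 162]
t=9: [161, 161, 161, 161, 161, 161, 161, 161]
t=10: [162, 162, 162, 162, 162, 162, 162, 162]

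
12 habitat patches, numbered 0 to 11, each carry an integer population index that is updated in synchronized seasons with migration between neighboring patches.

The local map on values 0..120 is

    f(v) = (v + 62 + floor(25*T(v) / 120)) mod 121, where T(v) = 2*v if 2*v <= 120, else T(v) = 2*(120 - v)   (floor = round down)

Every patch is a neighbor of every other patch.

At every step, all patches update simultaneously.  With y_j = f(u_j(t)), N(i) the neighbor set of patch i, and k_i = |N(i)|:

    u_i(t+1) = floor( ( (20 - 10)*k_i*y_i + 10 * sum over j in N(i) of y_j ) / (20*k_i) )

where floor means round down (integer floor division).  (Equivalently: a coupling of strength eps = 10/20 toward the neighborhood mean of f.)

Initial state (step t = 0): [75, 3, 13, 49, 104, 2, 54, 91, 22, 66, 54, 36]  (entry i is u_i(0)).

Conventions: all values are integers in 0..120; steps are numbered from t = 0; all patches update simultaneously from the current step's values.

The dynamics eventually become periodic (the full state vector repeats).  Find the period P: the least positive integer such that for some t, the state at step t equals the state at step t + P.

Answer: 13
Key observation: The state at step 19, [51, 51, 51, 51, 51, 51, 51, 51, 51, 51, 51, 51], reappears at step 32 — and no state repeats earlier — so the cycle the system enters has period 13.

Derivation:
t=0: [75, 3, 13, 49, 104, 2, 54, 91, 22, 66, 54, 36]
t=1: [43, 58, 64, 32, 51, 57, 35, 48, 70, 41, 35, 79]
t=2: [28, 38, 40, 76, 33, 37, 78, 31, 41, 82, 78, 44]
t=3: [88, 94, 95, 58, 91, 94, 58, 89, 96, 59, 58, 43]
t=4: [37, 38, 39, 28, 38, 38, 28, 37, 39, 29, 28, 18]
t=5: [110, 111, 112, 105, 111, 111, 105, 110, 112, 105, 105, 98]
t=6: [54, 54, 54, 52, 54, 54, 52, 54, 54, 52, 52, 51]
t=7: [16, 16, 16, 14, 16, 16, 14, 16, 16, 14, 14, 14]
t=8: [83, 83, 83, 81, 83, 83, 81, 83, 83, 81, 81, 81]
t=9: [38, 38, 38, 38, 38, 38, 38, 38, 38, 38, 38, 38]
t=10: [115, 115, 115, 115, 115, 115, 115, 115, 115, 115, 115, 115]
t=11: [58, 58, 58, 58, 58, 58, 58, 58, 58, 58, 58, 58]
t=12: [23, 23, 23, 23, 23, 23, 23, 23, 23, 23, 23, 23]
t=13: [94, 94, 94, 94, 94, 94, 94, 94, 94, 94, 94, 94]
t=14: [45, 45, 45, 45, 45, 45, 45, 45, 45, 45, 45, 45]
t=15: [4, 4, 4, 4, 4, 4, 4, 4, 4, 4, 4, 4]
t=16: [67, 67, 67, 67, 67, 67, 67, 67, 67, 67, 67, 67]
t=17: [30, 30, 30, 30, 30, 30, 30, 30, 30, 30, 30, 30]
t=18: [104, 104, 104, 104, 104, 104, 104, 104, 104, 104, 104, 104]
t=19: [51, 51, 51, 51, 51, 51, 51, 51, 51, 51, 51, 51]
t=20: [13, 13, 13, 13, 13, 13, 13, 13, 13, 13, 13, 13]
t=21: [80, 80, 80, 80, 80, 80, 80, 80, 80, 80, 80, 80]
t=22: [37, 37, 37, 37, 37, 37, 37, 37, 37, 37, 37, 37]
t=23: [114, 114, 114, 114, 114, 114, 114, 114, 114, 114, 114, 114]
t=24: [57, 57, 57, 57, 57, 57, 57, 57, 57, 57, 57, 57]
t=25: [21, 21, 21, 21, 21, 21, 21, 21, 21, 21, 21, 21]
t=26: [91, 91, 91, 91, 91, 91, 91, 91, 91, 91, 91, 91]
t=27: [44, 44, 44, 44, 44, 44, 44, 44, 44, 44, 44, 44]
t=28: [3, 3, 3, 3, 3, 3, 3, 3, 3, 3, 3, 3]
t=29: [66, 66, 66, 66, 66, 66, 66, 66, 66, 66, 66, 66]
t=30: [29, 29, 29, 29, 29, 29, 29, 29, 29, 29, 29, 29]
t=31: [103, 103, 103, 103, 103, 103, 103, 103, 103, 103, 103, 103]
t=32: [51, 51, 51, 51, 51, 51, 51, 51, 51, 51, 51, 51]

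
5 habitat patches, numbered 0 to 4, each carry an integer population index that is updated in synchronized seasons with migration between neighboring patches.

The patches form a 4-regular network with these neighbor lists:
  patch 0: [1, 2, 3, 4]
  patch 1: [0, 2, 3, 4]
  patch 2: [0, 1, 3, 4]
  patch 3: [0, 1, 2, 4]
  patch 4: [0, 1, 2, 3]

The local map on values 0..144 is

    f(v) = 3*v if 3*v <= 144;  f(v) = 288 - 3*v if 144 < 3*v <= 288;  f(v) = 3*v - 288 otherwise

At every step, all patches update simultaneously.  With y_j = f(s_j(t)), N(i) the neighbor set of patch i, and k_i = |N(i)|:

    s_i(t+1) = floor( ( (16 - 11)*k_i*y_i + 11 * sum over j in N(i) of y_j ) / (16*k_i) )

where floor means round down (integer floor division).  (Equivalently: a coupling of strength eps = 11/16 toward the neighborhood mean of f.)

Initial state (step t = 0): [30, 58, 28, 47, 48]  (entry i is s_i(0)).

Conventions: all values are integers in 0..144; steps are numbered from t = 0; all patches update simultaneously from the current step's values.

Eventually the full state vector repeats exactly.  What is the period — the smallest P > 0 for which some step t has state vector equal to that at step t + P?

Simulating step by step:
t=0: [30, 58, 28, 47, 48]
t=1: [111, 114, 110, 118, 118]
t=2: [53, 54, 52, 56, 56]
t=3: [125, 125, 126, 124, 124]
t=4: [86, 86, 86, 86, 86]
t=5: [30, 30, 30, 30, 30]
t=6: [90, 90, 90, 90, 90]
t=7: [18, 18, 18, 18, 18]
t=8: [54, 54, 54, 54, 54]
t=9: [126, 126, 126, 126, 126]
t=10: [90, 90, 90, 90, 90]

Answer: 4
Key observation: The state at step 6, [90, 90, 90, 90, 90], reappears at step 10 — and no state repeats earlier — so the cycle the system enters has period 4.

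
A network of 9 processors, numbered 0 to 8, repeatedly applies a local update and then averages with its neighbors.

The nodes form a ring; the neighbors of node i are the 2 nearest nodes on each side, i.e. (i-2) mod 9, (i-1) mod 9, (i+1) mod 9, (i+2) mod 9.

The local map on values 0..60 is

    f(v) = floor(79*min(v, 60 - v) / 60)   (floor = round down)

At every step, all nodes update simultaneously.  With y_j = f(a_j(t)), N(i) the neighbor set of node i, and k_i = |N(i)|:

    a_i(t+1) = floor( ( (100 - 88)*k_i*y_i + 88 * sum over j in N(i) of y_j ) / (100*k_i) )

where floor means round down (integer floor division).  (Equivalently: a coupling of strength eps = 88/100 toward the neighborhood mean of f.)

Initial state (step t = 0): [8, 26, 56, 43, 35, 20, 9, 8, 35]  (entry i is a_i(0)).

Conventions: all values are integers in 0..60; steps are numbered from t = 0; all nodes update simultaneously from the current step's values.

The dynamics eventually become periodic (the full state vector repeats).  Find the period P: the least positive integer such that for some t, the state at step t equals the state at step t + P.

Simulating step by step:
t=0: [8, 26, 56, 43, 35, 20, 9, 8, 35]
t=1: [19, 19, 22, 23, 17, 19, 23, 18, 18]
t=2: [24, 26, 25, 25, 27, 26, 24, 25, 25]
t=3: [32, 32, 32, 33, 32, 32, 32, 32, 32]
t=4: [36, 35, 35, 35, 35, 35, 36, 36, 36]
t=5: [31, 31, 31, 32, 31, 31, 31, 31, 31]
t=6: [38, 37, 37, 37, 37, 37, 38, 38, 38]
t=7: [28, 29, 29, 30, 29, 29, 28, 28, 28]
t=8: [36, 37, 37, 38, 37, 37, 36, 36, 36]
t=9: [30, 30, 29, 29, 29, 30, 30, 30, 30]
t=10: [38, 38, 38, 38, 38, 38, 38, 39, 39]
t=11: [27, 27, 28, 28, 28, 27, 27, 27, 27]
t=12: [35, 35, 35, 35, 35, 35, 35, 35, 35]
t=13: [32, 32, 32, 32, 32, 32, 32, 32, 32]
t=14: [36, 36, 36, 36, 36, 36, 36, 36, 36]
t=15: [31, 31, 31, 31, 31, 31, 31, 31, 31]
t=16: [38, 38, 38, 38, 38, 38, 38, 38, 38]
t=17: [28, 28, 28, 28, 28, 28, 28, 28, 28]
t=18: [36, 36, 36, 36, 36, 36, 36, 36, 36]

Answer: 4
Key observation: The state at step 14, [36, 36, 36, 36, 36, 36, 36, 36, 36], reappears at step 18 — and no state repeats earlier — so the cycle the system enters has period 4.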